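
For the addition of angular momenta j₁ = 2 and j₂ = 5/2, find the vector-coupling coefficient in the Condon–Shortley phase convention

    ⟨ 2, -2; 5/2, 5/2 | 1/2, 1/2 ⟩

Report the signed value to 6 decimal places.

triangle: 4!×0!×1!/6! = 24/720
(j±m)!: 0!×4!×5!×0!×1!×0! = 2880
prefactor² = (2J+1)×Δ×N² = 192
  k=4: +1/(4!×0!×0!×1!×0!×0!) = 1/24
Σ = 1/24  ⇒  CG² = 192×1/24² = 1/3
CG = +√(1/3) = +0.577350

+√(1/3) = +0.577350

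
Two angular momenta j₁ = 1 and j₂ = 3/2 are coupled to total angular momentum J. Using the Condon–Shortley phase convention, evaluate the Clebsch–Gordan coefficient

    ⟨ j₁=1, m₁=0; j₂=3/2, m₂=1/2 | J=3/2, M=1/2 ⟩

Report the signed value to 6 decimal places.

−√(1/15) ≈ -0.258199

j₁+j₂−J=1  J+j₁−j₂=1  J−j₁+j₂=2  j₁+j₂+J+1=5
(j₁±m₁, j₂±m₂, J±M) = (1,1,2,1,2,1)
P² = 4/15
sum k=0..1:
  [0] +1/2 = 1/2
  [1] −1/1 = -1
S = -1/2
C² = P²·S² = 1/15 ; C = -0.258199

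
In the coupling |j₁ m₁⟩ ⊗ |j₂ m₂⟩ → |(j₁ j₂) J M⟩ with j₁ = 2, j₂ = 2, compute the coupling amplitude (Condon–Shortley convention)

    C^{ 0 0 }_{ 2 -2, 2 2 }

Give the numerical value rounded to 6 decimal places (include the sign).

+0.447214  (= +√(1/5))

√[1·4!0!0!/5! · 0!4!4!0!0!0!] = √(576/5)
  +(−1)^4/∏(4,0,0,0,0,0)! = 1/24  (running 1/24)
⟨..|..⟩ = √(576/5)·(1/24) = +0.447214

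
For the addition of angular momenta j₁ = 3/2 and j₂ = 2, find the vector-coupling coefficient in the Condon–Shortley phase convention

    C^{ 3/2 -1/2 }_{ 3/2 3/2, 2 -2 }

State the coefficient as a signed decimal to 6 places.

+0.632456  (= +√(2/5))

j₁+j₂−J=2  J+j₁−j₂=1  J−j₁+j₂=2  j₁+j₂+J+1=6
(j₁±m₁, j₂±m₂, J±M) = (3,0,0,4,1,2)
P² = 32/5
sum k=0..0:
  [0] +1/4 = 1/4
S = 1/4
C² = P²·S² = 2/5 ; C = +0.632456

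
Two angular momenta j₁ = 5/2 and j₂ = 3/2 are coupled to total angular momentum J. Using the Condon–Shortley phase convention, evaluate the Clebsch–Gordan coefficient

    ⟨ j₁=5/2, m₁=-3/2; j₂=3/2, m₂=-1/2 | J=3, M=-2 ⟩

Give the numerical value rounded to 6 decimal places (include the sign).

-0.288675  (= −√(1/12))

√[7·1!4!2!/8! · 1!4!1!2!1!5!] = √(48)
  +(−1)^0/∏(0,1,4,1,0,1)! = 1/24  (running 1/24)
  +(−1)^1/∏(1,0,3,0,1,2)! = -1/12  (running -1/24)
⟨..|..⟩ = √(48)·(-1/24) = -0.288675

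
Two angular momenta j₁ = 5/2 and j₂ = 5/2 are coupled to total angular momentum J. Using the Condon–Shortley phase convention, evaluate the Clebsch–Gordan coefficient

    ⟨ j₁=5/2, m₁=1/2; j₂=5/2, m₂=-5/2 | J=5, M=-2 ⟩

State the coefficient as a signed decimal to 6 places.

j₁+j₂−J=0  J+j₁−j₂=5  J−j₁+j₂=5  j₁+j₂+J+1=11
(j₁±m₁, j₂±m₂, J±M) = (3,2,0,5,3,7)
P² = 172800
sum k=0..0:
  [0] +1/1440 = 1/1440
S = 1/1440
C² = P²·S² = 1/12 ; C = +0.288675

+0.288675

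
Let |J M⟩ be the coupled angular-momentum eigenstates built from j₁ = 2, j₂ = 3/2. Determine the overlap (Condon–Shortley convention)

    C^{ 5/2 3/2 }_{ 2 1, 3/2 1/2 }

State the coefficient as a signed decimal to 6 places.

triangle: 1!×3!×2!/7! = 12/5040
(j±m)!: 3!×1!×2!×1!×4!×1! = 288
prefactor² = (2J+1)×Δ×N² = 144/35
  k=0: +1/(0!×1!×1!×2!×2!×0!) = 1/4
  k=1: −1/(1!×0!×0!×1!×3!×1!) = -1/6
Σ = 1/12  ⇒  CG² = 144/35×1/12² = 1/35
CG = +√(1/35) = +0.169031

+0.169031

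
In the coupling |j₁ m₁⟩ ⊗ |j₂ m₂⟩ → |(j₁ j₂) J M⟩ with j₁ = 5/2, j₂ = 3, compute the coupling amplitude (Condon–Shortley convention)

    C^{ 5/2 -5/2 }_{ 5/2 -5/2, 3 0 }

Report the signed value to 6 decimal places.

√[6·3!2!3!/9! · 0!5!3!3!0!5!] = √(4320/7)
  +(−1)^3/∏(3,0,2,0,0,3)! = -1/72  (running -1/72)
⟨..|..⟩ = √(4320/7)·(-1/72) = -0.345033

−√(5/42) = -0.345033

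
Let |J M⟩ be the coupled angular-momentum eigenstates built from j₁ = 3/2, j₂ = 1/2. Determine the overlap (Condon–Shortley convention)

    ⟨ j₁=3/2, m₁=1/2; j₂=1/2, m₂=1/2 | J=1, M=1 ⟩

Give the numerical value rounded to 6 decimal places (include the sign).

triangle: 1!×2!×0!/4! = 2/24
(j±m)!: 2!×1!×1!×0!×2!×0! = 4
prefactor² = (2J+1)×Δ×N² = 1
  k=1: −1/(1!×0!×0!×0!×2!×0!) = -1/2
Σ = -1/2  ⇒  CG² = 1×(-1/2)² = 1/4
CG = −√(1/4) = -0.500000

-0.500000  (= −√(1/4))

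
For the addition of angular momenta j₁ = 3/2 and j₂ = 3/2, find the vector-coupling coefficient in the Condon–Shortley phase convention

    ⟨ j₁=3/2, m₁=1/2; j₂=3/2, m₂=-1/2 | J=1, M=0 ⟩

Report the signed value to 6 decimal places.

-0.223607  (= −√(1/20))

√[3·2!1!1!/5! · 2!1!1!2!1!1!] = √(1/5)
  +(−1)^0/∏(0,2,1,1,0,0)! = 1/2  (running 1/2)
  +(−1)^1/∏(1,1,0,0,1,1)! = -1  (running -1/2)
⟨..|..⟩ = √(1/5)·(-1/2) = -0.223607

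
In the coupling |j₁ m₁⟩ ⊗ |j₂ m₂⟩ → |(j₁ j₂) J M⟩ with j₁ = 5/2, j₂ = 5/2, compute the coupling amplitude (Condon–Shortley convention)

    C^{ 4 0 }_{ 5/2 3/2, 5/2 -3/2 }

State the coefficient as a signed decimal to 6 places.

j₁+j₂−J=1  J+j₁−j₂=4  J−j₁+j₂=4  j₁+j₂+J+1=10
(j₁±m₁, j₂±m₂, J±M) = (4,1,1,4,4,4)
P² = 82944/175
sum k=0..1:
  [0] +1/36 = 1/36
  [1] −1/576 = -1/576
S = 5/192
C² = P²·S² = 9/28 ; C = +0.566947

+√(9/28) = +0.566947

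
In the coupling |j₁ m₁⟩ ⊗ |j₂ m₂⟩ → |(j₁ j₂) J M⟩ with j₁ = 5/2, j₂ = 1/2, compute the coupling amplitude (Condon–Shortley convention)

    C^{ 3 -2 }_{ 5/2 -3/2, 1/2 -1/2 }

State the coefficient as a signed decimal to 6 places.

+0.912871

triangle: 0!·5!·1!/7! = 120/5040
(j±m)!: 1!·4!·0!·1!·1!·5! = 2880
prefactor² = (2J+1)·Δ·N² = 480
  k=0: +1/(0!·0!·4!·0!·1!·1!) = 1/24
Σ = 1/24  ⇒  CG² = 480·1/24² = 5/6
CG = +√(5/6) = +0.912871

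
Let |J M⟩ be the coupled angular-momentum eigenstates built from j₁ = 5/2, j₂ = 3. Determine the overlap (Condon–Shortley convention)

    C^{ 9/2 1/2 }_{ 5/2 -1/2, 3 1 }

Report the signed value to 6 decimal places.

−√(160/693) = -0.480500

j₁+j₂−J=1  J+j₁−j₂=4  J−j₁+j₂=5  j₁+j₂+J+1=11
(j₁±m₁, j₂±m₂, J±M) = (2,3,4,2,5,4)
P² = 92160/77
sum k=0..1:
  [0] +1/144 = 1/144
  [1] −1/48 = -1/48
S = -1/72
C² = P²·S² = 160/693 ; C = -0.480500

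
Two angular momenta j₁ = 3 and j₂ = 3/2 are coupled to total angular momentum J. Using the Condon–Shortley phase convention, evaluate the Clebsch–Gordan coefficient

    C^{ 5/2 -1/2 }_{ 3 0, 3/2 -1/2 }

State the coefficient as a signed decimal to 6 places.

triangle: 2!*4!*1!/8! = 48/40320
(j±m)!: 3!*3!*1!*2!*2!*3! = 864
prefactor² = (2J+1)*Δ*N² = 216/35
  k=0: +1/(0!*2!*3!*1!*1!*0!) = 1/12
  k=1: −1/(1!*1!*2!*0!*2!*1!) = -1/4
Σ = -1/6  ⇒  CG² = 216/35*(-1/6)² = 6/35
CG = −√(6/35) = -0.414039

-0.414039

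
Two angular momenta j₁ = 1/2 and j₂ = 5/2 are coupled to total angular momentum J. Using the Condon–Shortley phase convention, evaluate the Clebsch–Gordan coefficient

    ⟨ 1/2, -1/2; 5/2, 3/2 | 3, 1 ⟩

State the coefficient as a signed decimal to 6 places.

j₁+j₂−J=0  J+j₁−j₂=1  J−j₁+j₂=5  j₁+j₂+J+1=7
(j₁±m₁, j₂±m₂, J±M) = (0,1,4,1,4,2)
P² = 192
sum k=0..0:
  [0] +1/24 = 1/24
S = 1/24
C² = P²·S² = 1/3 ; C = +0.577350

+√(1/3) = +0.577350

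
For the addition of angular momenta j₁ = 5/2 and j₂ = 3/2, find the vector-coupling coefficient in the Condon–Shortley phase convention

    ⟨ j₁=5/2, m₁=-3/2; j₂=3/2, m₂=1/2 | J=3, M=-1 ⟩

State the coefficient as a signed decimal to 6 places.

j₁+j₂−J=1  J+j₁−j₂=4  J−j₁+j₂=2  j₁+j₂+J+1=8
(j₁±m₁, j₂±m₂, J±M) = (1,4,2,1,2,4)
P² = 96/5
sum k=0..1:
  [0] +1/48 = 1/48
  [1] −1/6 = -1/6
S = -7/48
C² = P²·S² = 49/120 ; C = -0.639010

-0.639010  (= −√(49/120))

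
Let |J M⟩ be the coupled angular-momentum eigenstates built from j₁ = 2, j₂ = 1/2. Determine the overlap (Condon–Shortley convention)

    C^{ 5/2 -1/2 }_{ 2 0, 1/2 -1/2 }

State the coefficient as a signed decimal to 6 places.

+√(3/5) = +0.774597

√[6·0!4!1!/6! · 2!2!0!1!2!3!] = √(48/5)
  +(−1)^0/∏(0,0,2,0,2,1)! = 1/4  (running 1/4)
⟨..|..⟩ = √(48/5)·(1/4) = +0.774597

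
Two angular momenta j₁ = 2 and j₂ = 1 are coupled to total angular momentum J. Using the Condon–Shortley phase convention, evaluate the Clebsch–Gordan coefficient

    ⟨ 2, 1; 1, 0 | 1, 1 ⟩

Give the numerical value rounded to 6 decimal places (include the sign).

triangle: 2!*2!*0!/5! = 4/120
(j±m)!: 3!*1!*1!*1!*2!*0! = 12
prefactor² = (2J+1)*Δ*N² = 6/5
  k=1: −1/(1!*1!*0!*0!*2!*0!) = -1/2
Σ = -1/2  ⇒  CG² = 6/5*(-1/2)² = 3/10
CG = −√(3/10) = -0.547723

−√(3/10) = -0.547723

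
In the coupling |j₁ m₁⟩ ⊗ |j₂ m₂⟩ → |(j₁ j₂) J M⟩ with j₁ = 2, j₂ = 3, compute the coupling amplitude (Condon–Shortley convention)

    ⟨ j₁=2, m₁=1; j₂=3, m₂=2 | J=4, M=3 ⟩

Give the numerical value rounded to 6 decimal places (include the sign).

√[9·1!3!5!/10! · 3!1!5!1!7!1!] = √(6480)
  +(−1)^0/∏(0,1,1,5,2,0)! = 1/240  (running 1/240)
  +(−1)^1/∏(1,0,0,4,3,1)! = -1/144  (running -1/360)
⟨..|..⟩ = √(6480)·(-1/360) = -0.223607

-0.223607  (= −√(1/20))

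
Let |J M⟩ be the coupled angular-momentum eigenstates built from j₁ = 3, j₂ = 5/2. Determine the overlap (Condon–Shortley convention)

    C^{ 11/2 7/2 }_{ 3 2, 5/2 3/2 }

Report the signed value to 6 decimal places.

j₁+j₂−J=0  J+j₁−j₂=6  J−j₁+j₂=5  j₁+j₂+J+1=12
(j₁±m₁, j₂±m₂, J±M) = (5,1,4,1,9,2)
P² = 49766400/11
sum k=0..0:
  [0] +1/2880 = 1/2880
S = 1/2880
C² = P²·S² = 6/11 ; C = +0.738549

+0.738549  (= +√(6/11))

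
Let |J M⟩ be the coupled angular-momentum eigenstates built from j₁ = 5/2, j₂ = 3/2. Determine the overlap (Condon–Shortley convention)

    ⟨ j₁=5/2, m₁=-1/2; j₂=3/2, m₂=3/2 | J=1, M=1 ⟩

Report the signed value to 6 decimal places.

triangle: 3!·2!·0!/6! = 12/720
(j±m)!: 2!·3!·3!·0!·2!·0! = 144
prefactor² = (2J+1)·Δ·N² = 36/5
  k=3: −1/(3!·0!·0!·0!·2!·0!) = -1/12
Σ = -1/12  ⇒  CG² = 36/5·(-1/12)² = 1/20
CG = −√(1/20) = -0.223607

−√(1/20) ≈ -0.223607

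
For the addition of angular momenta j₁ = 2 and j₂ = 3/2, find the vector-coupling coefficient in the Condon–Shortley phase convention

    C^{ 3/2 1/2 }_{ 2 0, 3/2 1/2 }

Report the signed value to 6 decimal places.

-0.447214  (= −√(1/5))

√[4·2!2!1!/6! · 2!2!2!1!2!1!] = √(16/45)
  +(−1)^1/∏(1,1,1,1,1,0)! = -1  (running -1)
  +(−1)^2/∏(2,0,0,0,2,1)! = 1/4  (running -3/4)
⟨..|..⟩ = √(16/45)·(-3/4) = -0.447214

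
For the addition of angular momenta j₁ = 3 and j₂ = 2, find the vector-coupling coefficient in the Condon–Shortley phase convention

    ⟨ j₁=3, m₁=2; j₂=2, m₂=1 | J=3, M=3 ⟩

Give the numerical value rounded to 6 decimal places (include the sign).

triangle: 2!*4!*2!/9! = 96/362880
(j±m)!: 5!*1!*3!*1!*6!*0! = 518400
prefactor² = (2J+1)*Δ*N² = 960
  k=1: −1/(1!*1!*0!*2!*4!*0!) = -1/48
Σ = -1/48  ⇒  CG² = 960*(-1/48)² = 5/12
CG = −√(5/12) = -0.645497

-0.645497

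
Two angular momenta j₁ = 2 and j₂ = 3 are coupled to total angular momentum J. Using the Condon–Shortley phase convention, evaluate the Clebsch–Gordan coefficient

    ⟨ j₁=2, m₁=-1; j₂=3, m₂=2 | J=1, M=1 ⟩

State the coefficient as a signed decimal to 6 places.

j₁+j₂−J=4  J+j₁−j₂=0  J−j₁+j₂=2  j₁+j₂+J+1=7
(j₁±m₁, j₂±m₂, J±M) = (1,3,5,1,2,0)
P² = 288/7
sum k=3..3:
  [3] −1/12 = -1/12
S = -1/12
C² = P²·S² = 2/7 ; C = -0.534522

-0.534522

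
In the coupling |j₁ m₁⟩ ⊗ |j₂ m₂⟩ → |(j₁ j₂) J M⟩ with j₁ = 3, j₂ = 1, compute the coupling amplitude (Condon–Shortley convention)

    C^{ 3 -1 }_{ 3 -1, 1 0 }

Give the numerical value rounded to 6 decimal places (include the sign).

triangle: 1!×5!×1!/8! = 120/40320
(j±m)!: 2!×4!×1!×1!×2!×4! = 2304
prefactor² = (2J+1)×Δ×N² = 48
  k=0: +1/(0!×1!×4!×1!×1!×0!) = 1/24
  k=1: −1/(1!×0!×3!×0!×2!×1!) = -1/12
Σ = -1/24  ⇒  CG² = 48×(-1/24)² = 1/12
CG = −√(1/12) = -0.288675

−√(1/12) ≈ -0.288675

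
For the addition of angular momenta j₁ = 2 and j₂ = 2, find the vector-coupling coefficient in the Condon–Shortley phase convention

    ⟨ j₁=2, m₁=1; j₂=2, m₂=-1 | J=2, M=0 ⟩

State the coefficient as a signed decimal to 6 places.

+√(1/14) = +0.267261

j₁+j₂−J=2  J+j₁−j₂=2  J−j₁+j₂=2  j₁+j₂+J+1=7
(j₁±m₁, j₂±m₂, J±M) = (3,1,1,3,2,2)
P² = 8/7
sum k=0..1:
  [0] +1/2 = 1/2
  [1] −1/4 = -1/4
S = 1/4
C² = P²·S² = 1/14 ; C = +0.267261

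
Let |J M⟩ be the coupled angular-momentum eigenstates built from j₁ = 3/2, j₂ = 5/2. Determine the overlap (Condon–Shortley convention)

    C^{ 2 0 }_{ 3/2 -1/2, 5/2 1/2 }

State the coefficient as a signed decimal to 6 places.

-0.267261

triangle: 2!·1!·3!/7! = 12/5040
(j±m)!: 1!·2!·3!·2!·2!·2! = 96
prefactor² = (2J+1)·Δ·N² = 8/7
  k=1: −1/(1!·1!·1!·2!·0!·1!) = -1/2
  k=2: +1/(2!·0!·0!·1!·1!·2!) = 1/4
Σ = -1/4  ⇒  CG² = 8/7·(-1/4)² = 1/14
CG = −√(1/14) = -0.267261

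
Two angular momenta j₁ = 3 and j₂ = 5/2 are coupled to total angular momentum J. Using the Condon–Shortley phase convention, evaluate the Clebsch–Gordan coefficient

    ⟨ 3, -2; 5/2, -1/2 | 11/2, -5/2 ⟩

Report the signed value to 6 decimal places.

triangle: 0!*6!*5!/12! = 86400/479001600
(j±m)!: 1!*5!*2!*3!*3!*8! = 348364800
prefactor² = (2J+1)*Δ*N² = 8294400/11
  k=0: +1/(0!*0!*5!*2!*1!*3!) = 1/1440
Σ = 1/1440  ⇒  CG² = 8294400/11*1/1440² = 4/11
CG = +√(4/11) = +0.603023

+√(4/11) = +0.603023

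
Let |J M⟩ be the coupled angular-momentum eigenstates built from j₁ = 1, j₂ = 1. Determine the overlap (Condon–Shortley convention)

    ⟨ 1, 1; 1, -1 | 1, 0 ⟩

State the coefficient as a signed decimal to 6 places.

+√(1/2) ≈ +0.707107

√[3·1!1!1!/4! · 2!0!0!2!1!1!] = √(1/2)
  +(−1)^0/∏(0,1,0,0,1,1)! = 1  (running 1)
⟨..|..⟩ = √(1/2)·(1) = +0.707107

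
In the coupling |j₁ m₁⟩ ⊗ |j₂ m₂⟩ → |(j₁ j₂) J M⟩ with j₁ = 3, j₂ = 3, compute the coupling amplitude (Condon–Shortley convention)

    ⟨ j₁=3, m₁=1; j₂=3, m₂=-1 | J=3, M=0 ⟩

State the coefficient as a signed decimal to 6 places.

-0.408248

j₁+j₂−J=3  J+j₁−j₂=3  J−j₁+j₂=3  j₁+j₂+J+1=10
(j₁±m₁, j₂±m₂, J±M) = (4,2,2,4,3,3)
P² = 864/25
sum k=0..2:
  [0] +1/24 = 1/24
  [1] −1/8 = -1/8
  [2] +1/72 = 1/72
S = -5/72
C² = P²·S² = 1/6 ; C = -0.408248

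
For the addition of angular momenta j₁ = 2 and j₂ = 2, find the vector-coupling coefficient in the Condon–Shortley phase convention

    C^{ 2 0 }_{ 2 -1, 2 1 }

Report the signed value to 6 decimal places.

+0.267261

√[5·2!2!2!/7! · 1!3!3!1!2!2!] = √(8/7)
  +(−1)^1/∏(1,1,2,2,0,0)! = -1/4  (running -1/4)
  +(−1)^2/∏(2,0,1,1,1,1)! = 1/2  (running 1/4)
⟨..|..⟩ = √(8/7)·(1/4) = +0.267261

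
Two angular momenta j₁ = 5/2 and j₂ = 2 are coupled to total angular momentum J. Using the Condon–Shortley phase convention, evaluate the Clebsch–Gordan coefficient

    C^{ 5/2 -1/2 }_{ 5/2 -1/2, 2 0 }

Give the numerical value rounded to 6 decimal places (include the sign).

√[6·2!3!2!/8! · 2!3!2!2!2!3!] = √(72/35)
  +(−1)^0/∏(0,2,3,2,0,0)! = 1/24  (running 1/24)
  +(−1)^1/∏(1,1,2,1,1,1)! = -1/2  (running -11/24)
  +(−1)^2/∏(2,0,1,0,2,2)! = 1/8  (running -1/3)
⟨..|..⟩ = √(72/35)·(-1/3) = -0.478091

-0.478091  (= −√(8/35))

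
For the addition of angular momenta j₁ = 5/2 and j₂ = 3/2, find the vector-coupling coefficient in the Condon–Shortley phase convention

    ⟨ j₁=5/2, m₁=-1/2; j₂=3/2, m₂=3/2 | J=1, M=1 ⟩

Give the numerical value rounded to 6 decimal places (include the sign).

-0.223607

√[3·3!2!0!/6! · 2!3!3!0!2!0!] = √(36/5)
  +(−1)^3/∏(3,0,0,0,2,0)! = -1/12  (running -1/12)
⟨..|..⟩ = √(36/5)·(-1/12) = -0.223607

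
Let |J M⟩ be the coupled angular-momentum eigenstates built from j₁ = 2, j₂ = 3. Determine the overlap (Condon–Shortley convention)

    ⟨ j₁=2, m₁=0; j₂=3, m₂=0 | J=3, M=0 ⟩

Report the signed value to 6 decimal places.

triangle: 2!*2!*4!/9! = 96/362880
(j±m)!: 2!*2!*3!*3!*3!*3! = 5184
prefactor² = (2J+1)*Δ*N² = 48/5
  k=0: +1/(0!*2!*2!*3!*0!*1!) = 1/24
  k=1: −1/(1!*1!*1!*2!*1!*2!) = -1/4
  k=2: +1/(2!*0!*0!*1!*2!*3!) = 1/24
Σ = -1/6  ⇒  CG² = 48/5*(-1/6)² = 4/15
CG = −√(4/15) = -0.516398

−√(4/15) = -0.516398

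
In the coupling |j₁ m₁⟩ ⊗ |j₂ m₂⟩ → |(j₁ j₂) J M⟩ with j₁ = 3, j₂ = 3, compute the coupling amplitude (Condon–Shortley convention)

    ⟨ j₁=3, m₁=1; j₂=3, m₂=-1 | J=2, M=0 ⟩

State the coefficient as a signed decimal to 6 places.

√[5·4!2!2!/9! · 4!2!2!4!2!2!] = √(256/21)
  +(−1)^0/∏(0,4,2,2,0,0)! = 1/96  (running 1/96)
  +(−1)^1/∏(1,3,1,1,1,1)! = -1/6  (running -5/32)
  +(−1)^2/∏(2,2,0,0,2,2)! = 1/16  (running -3/32)
⟨..|..⟩ = √(256/21)·(-3/32) = -0.327327

-0.327327  (= −√(3/28))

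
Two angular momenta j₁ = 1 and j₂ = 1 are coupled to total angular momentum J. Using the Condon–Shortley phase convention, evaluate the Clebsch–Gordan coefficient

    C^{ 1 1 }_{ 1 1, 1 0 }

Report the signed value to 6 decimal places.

triangle: 1!×1!×1!/4! = 1/24
(j±m)!: 2!×0!×1!×1!×2!×0! = 4
prefactor² = (2J+1)×Δ×N² = 1/2
  k=0: +1/(0!×1!×0!×1!×1!×0!) = 1
Σ = 1  ⇒  CG² = 1/2×1² = 1/2
CG = +√(1/2) = +0.707107

+√(1/2) = +0.707107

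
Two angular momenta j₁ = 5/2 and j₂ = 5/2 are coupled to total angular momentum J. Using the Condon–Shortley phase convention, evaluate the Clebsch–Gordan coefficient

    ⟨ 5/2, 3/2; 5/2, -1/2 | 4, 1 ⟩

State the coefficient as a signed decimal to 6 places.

+√(5/14) = +0.597614

√[9·1!4!4!/10! · 4!1!2!3!5!3!] = √(10368/35)
  +(−1)^0/∏(0,1,1,2,3,2)! = 1/24  (running 1/24)
  +(−1)^1/∏(1,0,0,1,4,3)! = -1/144  (running 5/144)
⟨..|..⟩ = √(10368/35)·(5/144) = +0.597614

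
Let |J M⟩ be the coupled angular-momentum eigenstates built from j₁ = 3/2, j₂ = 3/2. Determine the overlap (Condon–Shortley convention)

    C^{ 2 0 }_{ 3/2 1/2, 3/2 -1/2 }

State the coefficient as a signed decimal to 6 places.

j₁+j₂−J=1  J+j₁−j₂=2  J−j₁+j₂=2  j₁+j₂+J+1=6
(j₁±m₁, j₂±m₂, J±M) = (2,1,1,2,2,2)
P² = 4/9
sum k=0..1:
  [0] +1/1 = 1
  [1] −1/4 = -1/4
S = 3/4
C² = P²·S² = 1/4 ; C = +0.500000

+0.500000  (= +√(1/4))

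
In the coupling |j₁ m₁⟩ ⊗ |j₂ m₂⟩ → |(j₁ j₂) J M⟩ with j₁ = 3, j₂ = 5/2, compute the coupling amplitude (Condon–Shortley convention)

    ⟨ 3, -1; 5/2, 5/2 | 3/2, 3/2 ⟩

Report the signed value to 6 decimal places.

+0.267261

j₁+j₂−J=4  J+j₁−j₂=2  J−j₁+j₂=1  j₁+j₂+J+1=8
(j₁±m₁, j₂±m₂, J±M) = (2,4,5,0,3,0)
P² = 1152/7
sum k=4..4:
  [4] +1/48 = 1/48
S = 1/48
C² = P²·S² = 1/14 ; C = +0.267261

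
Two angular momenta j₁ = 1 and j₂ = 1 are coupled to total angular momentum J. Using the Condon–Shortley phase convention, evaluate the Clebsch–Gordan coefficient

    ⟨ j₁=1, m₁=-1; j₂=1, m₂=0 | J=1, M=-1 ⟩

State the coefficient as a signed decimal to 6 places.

-0.707107  (= −√(1/2))

√[3·1!1!1!/4! · 0!2!1!1!0!2!] = √(1/2)
  +(−1)^1/∏(1,0,1,0,0,1)! = -1  (running -1)
⟨..|..⟩ = √(1/2)·(-1) = -0.707107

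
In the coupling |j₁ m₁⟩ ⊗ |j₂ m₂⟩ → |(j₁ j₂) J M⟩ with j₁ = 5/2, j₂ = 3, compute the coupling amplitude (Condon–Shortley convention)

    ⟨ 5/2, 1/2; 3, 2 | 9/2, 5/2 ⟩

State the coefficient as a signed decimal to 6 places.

triangle: 1!·4!·5!/11! = 2880/39916800
(j±m)!: 3!·2!·5!·1!·7!·2! = 14515200
prefactor² = (2J+1)·Δ·N² = 115200/11
  k=0: +1/(0!·1!·2!·5!·2!·0!) = 1/480
  k=1: −1/(1!·0!·1!·4!·3!·1!) = -1/144
Σ = -7/1440  ⇒  CG² = 115200/11·(-7/1440)² = 49/198
CG = −√(49/198) = -0.497468

-0.497468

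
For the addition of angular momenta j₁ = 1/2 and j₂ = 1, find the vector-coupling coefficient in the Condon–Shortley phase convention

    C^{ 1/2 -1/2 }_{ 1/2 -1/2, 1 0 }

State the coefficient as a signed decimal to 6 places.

√[2·1!0!1!/3! · 0!1!1!1!0!1!] = √(1/3)
  +(−1)^1/∏(1,0,0,0,0,1)! = -1  (running -1)
⟨..|..⟩ = √(1/3)·(-1) = -0.577350

−√(1/3) ≈ -0.577350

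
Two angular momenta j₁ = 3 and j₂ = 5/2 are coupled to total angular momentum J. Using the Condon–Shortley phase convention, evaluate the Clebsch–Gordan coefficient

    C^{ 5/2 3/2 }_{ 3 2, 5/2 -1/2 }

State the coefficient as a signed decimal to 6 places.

triangle: 3!*3!*2!/9! = 72/362880
(j±m)!: 5!*1!*2!*3!*4!*1! = 34560
prefactor² = (2J+1)*Δ*N² = 288/7
  k=0: +1/(0!*3!*1!*2!*2!*0!) = 1/24
  k=1: −1/(1!*2!*0!*1!*3!*1!) = -1/12
Σ = -1/24  ⇒  CG² = 288/7*(-1/24)² = 1/14
CG = −√(1/14) = -0.267261

−√(1/14) ≈ -0.267261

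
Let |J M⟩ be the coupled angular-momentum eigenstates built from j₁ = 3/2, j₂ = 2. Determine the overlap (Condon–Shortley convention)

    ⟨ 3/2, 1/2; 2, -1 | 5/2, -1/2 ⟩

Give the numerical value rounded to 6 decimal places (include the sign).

+0.597614  (= +√(5/14))

triangle: 1!*2!*3!/7! = 12/5040
(j±m)!: 2!*1!*1!*3!*2!*3! = 144
prefactor² = (2J+1)*Δ*N² = 72/35
  k=0: +1/(0!*1!*1!*1!*1!*2!) = 1/2
  k=1: −1/(1!*0!*0!*0!*2!*3!) = -1/12
Σ = 5/12  ⇒  CG² = 72/35*5/12² = 5/14
CG = +√(5/14) = +0.597614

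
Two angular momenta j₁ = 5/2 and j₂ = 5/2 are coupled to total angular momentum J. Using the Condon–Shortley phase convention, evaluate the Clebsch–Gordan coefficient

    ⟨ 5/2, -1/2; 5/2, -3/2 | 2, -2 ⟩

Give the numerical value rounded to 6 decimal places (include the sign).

triangle: 3!·2!·2!/8! = 24/40320
(j±m)!: 2!·3!·1!·4!·0!·4! = 6912
prefactor² = (2J+1)·Δ·N² = 144/7
  k=1: −1/(1!·2!·2!·0!·0!·2!) = -1/8
Σ = -1/8  ⇒  CG² = 144/7·(-1/8)² = 9/28
CG = −√(9/28) = -0.566947

−√(9/28) = -0.566947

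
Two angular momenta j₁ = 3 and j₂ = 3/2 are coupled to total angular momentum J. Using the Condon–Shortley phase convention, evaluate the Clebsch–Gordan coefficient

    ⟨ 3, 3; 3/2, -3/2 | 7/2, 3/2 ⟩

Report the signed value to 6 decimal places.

+0.308607

j₁+j₂−J=1  J+j₁−j₂=5  J−j₁+j₂=2  j₁+j₂+J+1=9
(j₁±m₁, j₂±m₂, J±M) = (6,0,0,3,5,2)
P² = 38400/7
sum k=0..0:
  [0] +1/240 = 1/240
S = 1/240
C² = P²·S² = 2/21 ; C = +0.308607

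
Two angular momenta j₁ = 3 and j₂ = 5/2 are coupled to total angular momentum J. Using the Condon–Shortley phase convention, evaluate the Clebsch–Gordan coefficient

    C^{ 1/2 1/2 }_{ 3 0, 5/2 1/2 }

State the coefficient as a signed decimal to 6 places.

√[2·5!1!0!/7! · 3!3!3!2!1!0!] = √(144/7)
  +(−1)^3/∏(3,2,0,0,1,0)! = -1/12  (running -1/12)
⟨..|..⟩ = √(144/7)·(-1/12) = -0.377964

−√(1/7) = -0.377964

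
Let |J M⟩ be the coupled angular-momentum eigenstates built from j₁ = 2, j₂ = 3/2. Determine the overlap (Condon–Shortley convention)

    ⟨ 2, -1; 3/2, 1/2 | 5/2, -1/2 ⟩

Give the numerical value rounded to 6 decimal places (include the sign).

−√(5/14) = -0.597614

triangle: 1!×3!×2!/7! = 12/5040
(j±m)!: 1!×3!×2!×1!×2!×3! = 144
prefactor² = (2J+1)×Δ×N² = 72/35
  k=0: +1/(0!×1!×3!×2!×0!×0!) = 1/12
  k=1: −1/(1!×0!×2!×1!×1!×1!) = -1/2
Σ = -5/12  ⇒  CG² = 72/35×(-5/12)² = 5/14
CG = −√(5/14) = -0.597614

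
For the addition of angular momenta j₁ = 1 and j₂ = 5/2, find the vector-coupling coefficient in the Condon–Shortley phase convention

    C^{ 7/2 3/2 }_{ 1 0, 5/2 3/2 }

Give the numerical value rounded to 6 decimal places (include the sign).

+0.690066

triangle: 0!×2!×5!/8! = 240/40320
(j±m)!: 1!×1!×4!×1!×5!×2! = 5760
prefactor² = (2J+1)×Δ×N² = 1920/7
  k=0: +1/(0!×0!×1!×4!×1!×1!) = 1/24
Σ = 1/24  ⇒  CG² = 1920/7×1/24² = 10/21
CG = +√(10/21) = +0.690066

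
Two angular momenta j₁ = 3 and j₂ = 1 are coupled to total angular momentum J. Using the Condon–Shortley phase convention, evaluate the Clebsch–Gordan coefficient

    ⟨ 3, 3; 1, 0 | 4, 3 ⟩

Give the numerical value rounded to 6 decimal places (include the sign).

+0.500000

triangle: 0!×6!×2!/9! = 1440/362880
(j±m)!: 6!×0!×1!×1!×7!×1! = 3628800
prefactor² = (2J+1)×Δ×N² = 129600
  k=0: +1/(0!×0!×0!×1!×6!×1!) = 1/720
Σ = 1/720  ⇒  CG² = 129600×1/720² = 1/4
CG = +√(1/4) = +0.500000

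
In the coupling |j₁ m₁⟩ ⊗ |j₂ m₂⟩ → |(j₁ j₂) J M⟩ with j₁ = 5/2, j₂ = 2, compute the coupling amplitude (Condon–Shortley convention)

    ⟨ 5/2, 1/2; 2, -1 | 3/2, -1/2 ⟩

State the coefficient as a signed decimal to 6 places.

−√(5/21) ≈ -0.487950

√[4·3!2!1!/7! · 3!2!1!3!1!2!] = √(48/35)
  +(−1)^0/∏(0,3,2,1,0,0)! = 1/12  (running 1/12)
  +(−1)^1/∏(1,2,1,0,1,1)! = -1/2  (running -5/12)
⟨..|..⟩ = √(48/35)·(-5/12) = -0.487950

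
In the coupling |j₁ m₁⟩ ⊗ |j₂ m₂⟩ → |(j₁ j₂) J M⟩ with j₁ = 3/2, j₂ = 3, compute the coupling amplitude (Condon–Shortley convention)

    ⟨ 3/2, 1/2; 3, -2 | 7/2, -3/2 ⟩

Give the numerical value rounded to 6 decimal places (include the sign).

triangle: 1!*2!*5!/9! = 240/362880
(j±m)!: 2!*1!*1!*5!*2!*5! = 57600
prefactor² = (2J+1)*Δ*N² = 6400/21
  k=0: +1/(0!*1!*1!*1!*1!*4!) = 1/24
  k=1: −1/(1!*0!*0!*0!*2!*5!) = -1/240
Σ = 3/80  ⇒  CG² = 6400/21*3/80² = 3/7
CG = +√(3/7) = +0.654654

+0.654654  (= +√(3/7))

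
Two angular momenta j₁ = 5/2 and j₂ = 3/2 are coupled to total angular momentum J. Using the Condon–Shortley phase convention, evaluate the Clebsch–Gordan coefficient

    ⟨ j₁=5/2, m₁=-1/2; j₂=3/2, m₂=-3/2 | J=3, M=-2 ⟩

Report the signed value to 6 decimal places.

triangle: 1!·4!·2!/8! = 48/40320
(j±m)!: 2!·3!·0!·3!·1!·5! = 8640
prefactor² = (2J+1)·Δ·N² = 72
  k=0: +1/(0!·1!·3!·0!·1!·2!) = 1/12
Σ = 1/12  ⇒  CG² = 72·1/12² = 1/2
CG = +√(1/2) = +0.707107

+√(1/2) = +0.707107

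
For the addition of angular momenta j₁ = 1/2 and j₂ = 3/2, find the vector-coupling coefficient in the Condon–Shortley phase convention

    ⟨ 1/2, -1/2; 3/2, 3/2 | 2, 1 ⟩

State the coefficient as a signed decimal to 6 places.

+√(1/4) ≈ +0.500000

triangle: 0!·1!·3!/5! = 6/120
(j±m)!: 0!·1!·3!·0!·3!·1! = 36
prefactor² = (2J+1)·Δ·N² = 9
  k=0: +1/(0!·0!·1!·3!·0!·0!) = 1/6
Σ = 1/6  ⇒  CG² = 9·1/6² = 1/4
CG = +√(1/4) = +0.500000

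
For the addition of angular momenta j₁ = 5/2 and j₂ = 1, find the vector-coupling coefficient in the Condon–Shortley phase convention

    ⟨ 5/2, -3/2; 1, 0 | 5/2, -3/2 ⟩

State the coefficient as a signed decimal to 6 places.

-0.507093  (= −√(9/35))

j₁+j₂−J=1  J+j₁−j₂=4  J−j₁+j₂=1  j₁+j₂+J+1=7
(j₁±m₁, j₂±m₂, J±M) = (1,4,1,1,1,4)
P² = 576/35
sum k=0..1:
  [0] +1/24 = 1/24
  [1] −1/6 = -1/6
S = -1/8
C² = P²·S² = 9/35 ; C = -0.507093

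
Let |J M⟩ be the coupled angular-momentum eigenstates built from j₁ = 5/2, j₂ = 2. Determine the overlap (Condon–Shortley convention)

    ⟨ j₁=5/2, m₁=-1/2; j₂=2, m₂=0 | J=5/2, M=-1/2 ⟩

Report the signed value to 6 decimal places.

-0.478091

triangle: 2!*3!*2!/8! = 24/40320
(j±m)!: 2!*3!*2!*2!*2!*3! = 576
prefactor² = (2J+1)*Δ*N² = 72/35
  k=0: +1/(0!*2!*3!*2!*0!*0!) = 1/24
  k=1: −1/(1!*1!*2!*1!*1!*1!) = -1/2
  k=2: +1/(2!*0!*1!*0!*2!*2!) = 1/8
Σ = -1/3  ⇒  CG² = 72/35*(-1/3)² = 8/35
CG = −√(8/35) = -0.478091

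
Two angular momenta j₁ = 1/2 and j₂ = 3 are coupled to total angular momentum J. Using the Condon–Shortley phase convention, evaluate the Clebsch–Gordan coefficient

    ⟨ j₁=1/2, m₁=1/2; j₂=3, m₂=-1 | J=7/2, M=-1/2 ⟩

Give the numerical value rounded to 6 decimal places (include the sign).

√[8·0!1!6!/8! · 1!0!2!4!3!4!] = √(6912/7)
  +(−1)^0/∏(0,0,0,2,1,4)! = 1/48  (running 1/48)
⟨..|..⟩ = √(6912/7)·(1/48) = +0.654654

+0.654654  (= +√(3/7))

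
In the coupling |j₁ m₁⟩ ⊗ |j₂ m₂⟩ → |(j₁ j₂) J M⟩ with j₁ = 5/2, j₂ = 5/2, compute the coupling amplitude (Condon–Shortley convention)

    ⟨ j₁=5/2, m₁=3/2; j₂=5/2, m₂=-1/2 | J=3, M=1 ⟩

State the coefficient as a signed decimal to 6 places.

√[7·2!3!3!/9! · 4!1!2!3!4!2!] = √(96/5)
  +(−1)^0/∏(0,2,1,2,2,1)! = 1/8  (running 1/8)
  +(−1)^1/∏(1,1,0,1,3,2)! = -1/12  (running 1/24)
⟨..|..⟩ = √(96/5)·(1/24) = +0.182574

+0.182574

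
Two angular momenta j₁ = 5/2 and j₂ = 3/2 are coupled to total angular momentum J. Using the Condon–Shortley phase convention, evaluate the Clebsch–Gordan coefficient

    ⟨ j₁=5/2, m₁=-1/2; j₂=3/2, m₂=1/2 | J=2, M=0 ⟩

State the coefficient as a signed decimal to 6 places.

triangle: 2!*3!*1!/7! = 12/5040
(j±m)!: 2!*3!*2!*1!*2!*2! = 96
prefactor² = (2J+1)*Δ*N² = 8/7
  k=1: −1/(1!*1!*2!*1!*1!*0!) = -1/2
  k=2: +1/(2!*0!*1!*0!*2!*1!) = 1/4
Σ = -1/4  ⇒  CG² = 8/7*(-1/4)² = 1/14
CG = −√(1/14) = -0.267261

−√(1/14) ≈ -0.267261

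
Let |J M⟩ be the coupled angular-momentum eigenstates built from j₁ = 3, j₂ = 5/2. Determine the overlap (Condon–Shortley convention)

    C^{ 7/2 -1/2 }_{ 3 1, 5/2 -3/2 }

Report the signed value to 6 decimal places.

j₁+j₂−J=2  J+j₁−j₂=4  J−j₁+j₂=3  j₁+j₂+J+1=10
(j₁±m₁, j₂±m₂, J±M) = (4,2,1,4,3,4)
P² = 18432/175
sum k=0..1:
  [0] +1/16 = 1/16
  [1] −1/36 = -1/36
S = 5/144
C² = P²·S² = 8/63 ; C = +0.356348

+0.356348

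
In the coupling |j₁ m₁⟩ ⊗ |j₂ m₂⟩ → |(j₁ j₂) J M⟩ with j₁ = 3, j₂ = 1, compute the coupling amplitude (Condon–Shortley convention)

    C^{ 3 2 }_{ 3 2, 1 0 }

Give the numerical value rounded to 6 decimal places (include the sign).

j₁+j₂−J=1  J+j₁−j₂=5  J−j₁+j₂=1  j₁+j₂+J+1=8
(j₁±m₁, j₂±m₂, J±M) = (5,1,1,1,5,1)
P² = 300
sum k=0..1:
  [0] +1/24 = 1/24
  [1] −1/120 = -1/120
S = 1/30
C² = P²·S² = 1/3 ; C = +0.577350

+0.577350  (= +√(1/3))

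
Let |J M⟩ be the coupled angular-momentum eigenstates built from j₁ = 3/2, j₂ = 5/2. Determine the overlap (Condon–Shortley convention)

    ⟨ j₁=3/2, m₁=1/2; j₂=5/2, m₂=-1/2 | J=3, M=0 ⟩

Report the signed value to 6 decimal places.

triangle: 1!*2!*4!/8! = 48/40320
(j±m)!: 2!*1!*2!*3!*3!*3! = 864
prefactor² = (2J+1)*Δ*N² = 36/5
  k=0: +1/(0!*1!*1!*2!*1!*2!) = 1/4
  k=1: −1/(1!*0!*0!*1!*2!*3!) = -1/12
Σ = 1/6  ⇒  CG² = 36/5*1/6² = 1/5
CG = +√(1/5) = +0.447214

+0.447214  (= +√(1/5))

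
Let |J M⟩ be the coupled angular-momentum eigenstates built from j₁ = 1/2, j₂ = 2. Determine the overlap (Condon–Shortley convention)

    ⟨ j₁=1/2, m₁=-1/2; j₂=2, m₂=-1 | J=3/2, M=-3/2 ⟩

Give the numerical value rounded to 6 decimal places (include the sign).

−√(1/5) ≈ -0.447214

triangle: 1!*0!*3!/5! = 6/120
(j±m)!: 0!*1!*1!*3!*0!*3! = 36
prefactor² = (2J+1)*Δ*N² = 36/5
  k=1: −1/(1!*0!*0!*0!*0!*3!) = -1/6
Σ = -1/6  ⇒  CG² = 36/5*(-1/6)² = 1/5
CG = −√(1/5) = -0.447214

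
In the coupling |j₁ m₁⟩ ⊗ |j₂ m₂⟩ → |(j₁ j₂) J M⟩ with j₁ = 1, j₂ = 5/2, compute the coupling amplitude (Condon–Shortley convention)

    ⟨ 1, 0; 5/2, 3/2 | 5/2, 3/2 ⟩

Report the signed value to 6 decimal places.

√[6·1!1!4!/7! · 1!1!4!1!4!1!] = √(576/35)
  +(−1)^0/∏(0,1,1,4,0,0)! = 1/24  (running 1/24)
  +(−1)^1/∏(1,0,0,3,1,1)! = -1/6  (running -1/8)
⟨..|..⟩ = √(576/35)·(-1/8) = -0.507093

−√(9/35) ≈ -0.507093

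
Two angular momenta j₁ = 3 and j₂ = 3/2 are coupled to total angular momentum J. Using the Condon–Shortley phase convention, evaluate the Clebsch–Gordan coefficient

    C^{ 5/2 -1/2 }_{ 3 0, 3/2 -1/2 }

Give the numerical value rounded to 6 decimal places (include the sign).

j₁+j₂−J=2  J+j₁−j₂=4  J−j₁+j₂=1  j₁+j₂+J+1=8
(j₁±m₁, j₂±m₂, J±M) = (3,3,1,2,2,3)
P² = 216/35
sum k=0..1:
  [0] +1/12 = 1/12
  [1] −1/4 = -1/4
S = -1/6
C² = P²·S² = 6/35 ; C = -0.414039

-0.414039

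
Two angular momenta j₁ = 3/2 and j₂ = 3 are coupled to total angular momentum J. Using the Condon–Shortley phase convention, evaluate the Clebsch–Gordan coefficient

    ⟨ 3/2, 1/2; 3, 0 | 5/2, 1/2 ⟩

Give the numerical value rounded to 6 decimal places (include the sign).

j₁+j₂−J=2  J+j₁−j₂=1  J−j₁+j₂=4  j₁+j₂+J+1=8
(j₁±m₁, j₂±m₂, J±M) = (2,1,3,3,3,2)
P² = 216/35
sum k=0..1:
  [0] +1/12 = 1/12
  [1] −1/4 = -1/4
S = -1/6
C² = P²·S² = 6/35 ; C = -0.414039

−√(6/35) = -0.414039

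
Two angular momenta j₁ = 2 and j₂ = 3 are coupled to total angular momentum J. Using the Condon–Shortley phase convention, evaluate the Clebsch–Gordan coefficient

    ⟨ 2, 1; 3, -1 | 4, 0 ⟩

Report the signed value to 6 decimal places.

+0.597614

√[9·1!3!5!/10! · 3!1!2!4!4!4!] = √(10368/35)
  +(−1)^0/∏(0,1,1,2,2,3)! = 1/24  (running 1/24)
  +(−1)^1/∏(1,0,0,1,3,4)! = -1/144  (running 5/144)
⟨..|..⟩ = √(10368/35)·(5/144) = +0.597614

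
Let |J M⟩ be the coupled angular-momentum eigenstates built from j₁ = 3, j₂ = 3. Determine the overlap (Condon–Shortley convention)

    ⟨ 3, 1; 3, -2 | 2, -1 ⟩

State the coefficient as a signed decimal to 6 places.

j₁+j₂−J=4  J+j₁−j₂=2  J−j₁+j₂=2  j₁+j₂+J+1=9
(j₁±m₁, j₂±m₂, J±M) = (4,2,1,5,1,3)
P² = 320/7
sum k=0..1:
  [0] +1/48 = 1/48
  [1] −1/12 = -1/12
S = -1/16
C² = P²·S² = 5/28 ; C = -0.422577

−√(5/28) ≈ -0.422577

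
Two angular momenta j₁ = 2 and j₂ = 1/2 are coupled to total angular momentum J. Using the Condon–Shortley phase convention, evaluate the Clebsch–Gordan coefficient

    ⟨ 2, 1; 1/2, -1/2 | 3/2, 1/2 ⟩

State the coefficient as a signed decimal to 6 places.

+0.774597

triangle: 1!·3!·0!/5! = 6/120
(j±m)!: 3!·1!·0!·1!·2!·1! = 12
prefactor² = (2J+1)·Δ·N² = 12/5
  k=0: +1/(0!·1!·1!·0!·2!·0!) = 1/2
Σ = 1/2  ⇒  CG² = 12/5·1/2² = 3/5
CG = +√(3/5) = +0.774597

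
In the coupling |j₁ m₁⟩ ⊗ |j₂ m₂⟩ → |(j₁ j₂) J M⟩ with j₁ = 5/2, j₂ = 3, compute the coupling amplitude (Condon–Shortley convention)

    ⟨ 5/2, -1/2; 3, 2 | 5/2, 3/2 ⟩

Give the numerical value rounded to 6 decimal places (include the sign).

+0.267261

triangle: 3!×2!×3!/9! = 72/362880
(j±m)!: 2!×3!×5!×1!×4!×1! = 34560
prefactor² = (2J+1)×Δ×N² = 288/7
  k=2: +1/(2!×1!×1!×3!×1!×0!) = 1/12
  k=3: −1/(3!×0!×0!×2!×2!×1!) = -1/24
Σ = 1/24  ⇒  CG² = 288/7×1/24² = 1/14
CG = +√(1/14) = +0.267261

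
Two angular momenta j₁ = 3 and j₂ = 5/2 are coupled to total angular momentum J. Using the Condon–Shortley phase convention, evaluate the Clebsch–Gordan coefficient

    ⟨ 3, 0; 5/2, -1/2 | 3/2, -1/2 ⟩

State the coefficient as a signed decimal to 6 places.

+0.338062  (= +√(4/35))

triangle: 4!×2!×1!/8! = 48/40320
(j±m)!: 3!×3!×2!×3!×1!×2! = 864
prefactor² = (2J+1)×Δ×N² = 144/35
  k=1: −1/(1!×3!×2!×1!×0!×0!) = -1/12
  k=2: +1/(2!×2!×1!×0!×1!×1!) = 1/4
Σ = 1/6  ⇒  CG² = 144/35×1/6² = 4/35
CG = +√(4/35) = +0.338062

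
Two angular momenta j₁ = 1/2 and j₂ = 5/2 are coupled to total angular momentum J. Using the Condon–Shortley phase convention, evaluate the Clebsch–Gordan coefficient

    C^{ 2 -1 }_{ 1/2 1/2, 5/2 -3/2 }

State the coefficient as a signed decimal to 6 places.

+0.816497  (= +√(2/3))

√[5·1!0!4!/6! · 1!0!1!4!1!3!] = √(24)
  +(−1)^0/∏(0,1,0,1,0,3)! = 1/6  (running 1/6)
⟨..|..⟩ = √(24)·(1/6) = +0.816497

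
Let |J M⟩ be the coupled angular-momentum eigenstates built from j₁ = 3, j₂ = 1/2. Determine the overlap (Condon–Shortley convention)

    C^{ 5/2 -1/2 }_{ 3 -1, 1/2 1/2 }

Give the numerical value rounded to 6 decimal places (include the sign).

√[6·1!5!0!/7! · 2!4!1!0!2!3!] = √(576/7)
  +(−1)^1/∏(1,0,3,0,2,0)! = -1/12  (running -1/12)
⟨..|..⟩ = √(576/7)·(-1/12) = -0.755929

-0.755929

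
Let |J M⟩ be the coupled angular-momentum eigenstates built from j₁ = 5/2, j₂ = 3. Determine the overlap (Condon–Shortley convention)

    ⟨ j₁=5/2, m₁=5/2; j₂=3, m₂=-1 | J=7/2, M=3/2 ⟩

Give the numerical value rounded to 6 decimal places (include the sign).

+0.617213  (= +√(8/21))

triangle: 2!*3!*4!/10! = 288/3628800
(j±m)!: 5!*0!*2!*4!*5!*2! = 1382400
prefactor² = (2J+1)*Δ*N² = 6144/7
  k=0: +1/(0!*2!*0!*2!*3!*2!) = 1/48
Σ = 1/48  ⇒  CG² = 6144/7*1/48² = 8/21
CG = +√(8/21) = +0.617213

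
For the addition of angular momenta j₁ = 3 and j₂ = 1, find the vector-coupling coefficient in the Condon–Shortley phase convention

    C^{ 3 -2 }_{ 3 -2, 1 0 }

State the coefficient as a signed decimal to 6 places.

√[7·1!5!1!/8! · 1!5!1!1!1!5!] = √(300)
  +(−1)^0/∏(0,1,5,1,0,0)! = 1/120  (running 1/120)
  +(−1)^1/∏(1,0,4,0,1,1)! = -1/24  (running -1/30)
⟨..|..⟩ = √(300)·(-1/30) = -0.577350

−√(1/3) ≈ -0.577350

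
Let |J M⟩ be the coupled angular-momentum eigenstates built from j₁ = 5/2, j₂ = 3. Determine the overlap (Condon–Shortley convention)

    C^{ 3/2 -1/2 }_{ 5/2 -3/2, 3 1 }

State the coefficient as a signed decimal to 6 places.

j₁+j₂−J=4  J+j₁−j₂=1  J−j₁+j₂=2  j₁+j₂+J+1=8
(j₁±m₁, j₂±m₂, J±M) = (1,4,4,2,1,2)
P² = 384/35
sum k=3..4:
  [3] −1/6 = -1/6
  [4] +1/48 = 1/48
S = -7/48
C² = P²·S² = 7/30 ; C = -0.483046

−√(7/30) ≈ -0.483046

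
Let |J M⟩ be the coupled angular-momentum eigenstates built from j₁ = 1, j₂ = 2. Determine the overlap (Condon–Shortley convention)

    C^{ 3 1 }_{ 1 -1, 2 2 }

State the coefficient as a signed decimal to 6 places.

triangle: 0!*2!*4!/7! = 48/5040
(j±m)!: 0!*2!*4!*0!*4!*2! = 2304
prefactor² = (2J+1)*Δ*N² = 768/5
  k=0: +1/(0!*0!*2!*4!*0!*0!) = 1/48
Σ = 1/48  ⇒  CG² = 768/5*1/48² = 1/15
CG = +√(1/15) = +0.258199

+√(1/15) ≈ +0.258199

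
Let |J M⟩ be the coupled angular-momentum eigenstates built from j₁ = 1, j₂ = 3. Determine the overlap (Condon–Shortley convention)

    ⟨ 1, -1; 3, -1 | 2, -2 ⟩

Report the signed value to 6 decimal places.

triangle: 2!×0!×4!/7! = 48/5040
(j±m)!: 0!×2!×2!×4!×0!×4! = 2304
prefactor² = (2J+1)×Δ×N² = 768/7
  k=2: +1/(2!×0!×0!×0!×0!×4!) = 1/48
Σ = 1/48  ⇒  CG² = 768/7×1/48² = 1/21
CG = +√(1/21) = +0.218218

+√(1/21) = +0.218218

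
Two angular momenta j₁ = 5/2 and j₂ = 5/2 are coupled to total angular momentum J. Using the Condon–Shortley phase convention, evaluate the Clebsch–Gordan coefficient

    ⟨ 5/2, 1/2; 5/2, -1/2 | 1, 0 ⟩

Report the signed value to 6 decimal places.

triangle: 4!×1!×1!/7! = 24/5040
(j±m)!: 3!×2!×2!×3!×1!×1! = 144
prefactor² = (2J+1)×Δ×N² = 72/35
  k=1: −1/(1!×3!×1!×1!×0!×0!) = -1/6
  k=2: +1/(2!×2!×0!×0!×1!×1!) = 1/4
Σ = 1/12  ⇒  CG² = 72/35×1/12² = 1/70
CG = +√(1/70) = +0.119523

+0.119523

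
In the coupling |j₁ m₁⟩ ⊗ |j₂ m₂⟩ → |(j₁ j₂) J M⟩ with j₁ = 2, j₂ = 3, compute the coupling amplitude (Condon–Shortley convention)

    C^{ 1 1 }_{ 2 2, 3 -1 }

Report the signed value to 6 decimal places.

+√(1/35) = +0.169031

j₁+j₂−J=4  J+j₁−j₂=0  J−j₁+j₂=2  j₁+j₂+J+1=7
(j₁±m₁, j₂±m₂, J±M) = (4,0,2,4,2,0)
P² = 2304/35
sum k=0..0:
  [0] +1/48 = 1/48
S = 1/48
C² = P²·S² = 1/35 ; C = +0.169031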